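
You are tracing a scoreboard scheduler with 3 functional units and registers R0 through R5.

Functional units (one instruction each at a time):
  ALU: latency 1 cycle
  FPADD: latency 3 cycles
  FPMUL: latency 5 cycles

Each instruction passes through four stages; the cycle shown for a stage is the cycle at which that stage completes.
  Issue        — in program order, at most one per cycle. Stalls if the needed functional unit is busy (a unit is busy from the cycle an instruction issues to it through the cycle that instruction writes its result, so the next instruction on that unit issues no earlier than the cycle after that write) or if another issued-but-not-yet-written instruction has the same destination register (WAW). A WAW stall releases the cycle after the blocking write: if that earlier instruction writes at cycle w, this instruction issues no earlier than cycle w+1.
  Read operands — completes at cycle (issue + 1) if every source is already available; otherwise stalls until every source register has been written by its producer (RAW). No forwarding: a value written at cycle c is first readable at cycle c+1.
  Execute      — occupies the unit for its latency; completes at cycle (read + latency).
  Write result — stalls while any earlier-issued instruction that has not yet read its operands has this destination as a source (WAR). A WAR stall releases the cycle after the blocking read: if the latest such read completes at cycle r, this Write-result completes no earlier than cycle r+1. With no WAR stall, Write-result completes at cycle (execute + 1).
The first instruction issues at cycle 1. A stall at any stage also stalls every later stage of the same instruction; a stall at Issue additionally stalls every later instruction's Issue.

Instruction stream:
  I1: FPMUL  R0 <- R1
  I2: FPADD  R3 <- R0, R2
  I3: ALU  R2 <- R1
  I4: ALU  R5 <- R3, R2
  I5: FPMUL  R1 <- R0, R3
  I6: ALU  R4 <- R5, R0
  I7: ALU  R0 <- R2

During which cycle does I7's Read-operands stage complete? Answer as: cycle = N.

I1 -> (1, 2, 7, 8)
I2 -> (2, 9, 12, 13)  // RAW R0: wait I1 write@8
I3 -> (3, 4, 5, 10)  // WAR R2: wait I2 read@9
I4 -> (11, 14, 15, 16)  // struct: ALU busy until I3 writes@10, RAW R3: wait I2 write@13
I5 -> (12, 14, 19, 20)  // RAW R3: wait I2 write@13
I6 -> (17, 18, 19, 20)  // struct: ALU busy until I4 writes@16
I7 -> (21, 22, 23, 24)  // struct: ALU busy until I6 writes@20

cycle = 22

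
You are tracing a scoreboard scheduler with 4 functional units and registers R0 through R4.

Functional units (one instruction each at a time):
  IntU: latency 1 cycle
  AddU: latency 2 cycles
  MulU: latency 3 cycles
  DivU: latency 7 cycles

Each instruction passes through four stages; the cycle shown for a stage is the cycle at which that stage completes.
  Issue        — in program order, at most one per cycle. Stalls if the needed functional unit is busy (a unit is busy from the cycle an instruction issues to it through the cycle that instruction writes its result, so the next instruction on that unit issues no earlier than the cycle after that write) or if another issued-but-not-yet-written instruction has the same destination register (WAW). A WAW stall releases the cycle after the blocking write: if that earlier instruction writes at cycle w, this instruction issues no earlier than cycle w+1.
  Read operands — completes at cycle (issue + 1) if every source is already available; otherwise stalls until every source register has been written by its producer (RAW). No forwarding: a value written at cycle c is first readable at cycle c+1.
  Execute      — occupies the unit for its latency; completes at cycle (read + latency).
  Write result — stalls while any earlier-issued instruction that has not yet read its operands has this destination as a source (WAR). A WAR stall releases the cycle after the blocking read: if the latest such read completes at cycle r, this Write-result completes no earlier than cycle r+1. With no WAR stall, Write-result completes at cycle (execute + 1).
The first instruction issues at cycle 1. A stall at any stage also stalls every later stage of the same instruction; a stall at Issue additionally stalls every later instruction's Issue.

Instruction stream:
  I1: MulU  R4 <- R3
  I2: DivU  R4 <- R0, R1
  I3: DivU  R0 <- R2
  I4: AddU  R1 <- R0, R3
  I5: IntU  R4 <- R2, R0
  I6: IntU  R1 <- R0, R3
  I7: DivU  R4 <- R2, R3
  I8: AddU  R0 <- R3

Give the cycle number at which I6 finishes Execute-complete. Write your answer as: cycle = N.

[I1] 1/2/5/6
[I2] 7/8/15/16  (WAW R4: wait I1 write@6)
[I3] 17/18/25/26  (struct: DivU busy until I2 writes@16)
[I4] 18/27/29/30  (RAW R0: wait I3 write@26)
[I5] 19/27/28/29  (RAW R0: wait I3 write@26)
[I6] 31/32/33/34  (WAW R1: wait I4 write@30)
[I7] 32/33/40/41
[I8] 33/34/36/37

cycle = 33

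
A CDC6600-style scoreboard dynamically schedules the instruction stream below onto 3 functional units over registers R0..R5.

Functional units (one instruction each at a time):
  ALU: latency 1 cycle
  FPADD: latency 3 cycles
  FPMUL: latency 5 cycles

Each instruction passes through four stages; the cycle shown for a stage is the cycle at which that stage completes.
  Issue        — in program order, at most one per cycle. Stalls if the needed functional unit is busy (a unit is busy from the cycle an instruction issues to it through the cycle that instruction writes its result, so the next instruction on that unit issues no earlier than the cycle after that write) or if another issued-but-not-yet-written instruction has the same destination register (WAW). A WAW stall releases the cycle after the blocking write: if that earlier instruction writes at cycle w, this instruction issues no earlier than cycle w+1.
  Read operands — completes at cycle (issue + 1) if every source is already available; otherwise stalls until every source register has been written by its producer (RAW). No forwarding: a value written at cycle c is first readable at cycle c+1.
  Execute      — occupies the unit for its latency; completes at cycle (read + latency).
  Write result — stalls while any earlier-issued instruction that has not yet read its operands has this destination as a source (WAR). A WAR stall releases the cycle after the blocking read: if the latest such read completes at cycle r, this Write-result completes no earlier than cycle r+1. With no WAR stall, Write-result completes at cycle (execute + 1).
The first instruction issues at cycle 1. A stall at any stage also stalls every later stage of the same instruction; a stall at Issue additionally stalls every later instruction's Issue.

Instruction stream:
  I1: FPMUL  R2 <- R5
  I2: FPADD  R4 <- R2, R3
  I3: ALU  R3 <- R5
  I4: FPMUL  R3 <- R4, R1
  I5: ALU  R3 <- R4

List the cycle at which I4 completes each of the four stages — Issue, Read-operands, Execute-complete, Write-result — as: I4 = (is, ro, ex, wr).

I4 = (11, 14, 19, 20)

t=1  I1→FPMUL
t=2  I1 RO | I2→FPADD
t=3  I3→ALU
t=4  I3 RO
t=5  I3 EX
t=7  I1 EX
t=8  I1 WR R2
t=9  I2 RO
t=10  I3 WR R3
t=11  I4→FPMUL
t=12  I2 EX
t=13  I2 WR R4
t=14  I4 RO
t=19  I4 EX
t=20  I4 WR R3
t=21  I5→ALU
t=22  I5 RO
t=23  I5 EX
t=24  I5 WR R3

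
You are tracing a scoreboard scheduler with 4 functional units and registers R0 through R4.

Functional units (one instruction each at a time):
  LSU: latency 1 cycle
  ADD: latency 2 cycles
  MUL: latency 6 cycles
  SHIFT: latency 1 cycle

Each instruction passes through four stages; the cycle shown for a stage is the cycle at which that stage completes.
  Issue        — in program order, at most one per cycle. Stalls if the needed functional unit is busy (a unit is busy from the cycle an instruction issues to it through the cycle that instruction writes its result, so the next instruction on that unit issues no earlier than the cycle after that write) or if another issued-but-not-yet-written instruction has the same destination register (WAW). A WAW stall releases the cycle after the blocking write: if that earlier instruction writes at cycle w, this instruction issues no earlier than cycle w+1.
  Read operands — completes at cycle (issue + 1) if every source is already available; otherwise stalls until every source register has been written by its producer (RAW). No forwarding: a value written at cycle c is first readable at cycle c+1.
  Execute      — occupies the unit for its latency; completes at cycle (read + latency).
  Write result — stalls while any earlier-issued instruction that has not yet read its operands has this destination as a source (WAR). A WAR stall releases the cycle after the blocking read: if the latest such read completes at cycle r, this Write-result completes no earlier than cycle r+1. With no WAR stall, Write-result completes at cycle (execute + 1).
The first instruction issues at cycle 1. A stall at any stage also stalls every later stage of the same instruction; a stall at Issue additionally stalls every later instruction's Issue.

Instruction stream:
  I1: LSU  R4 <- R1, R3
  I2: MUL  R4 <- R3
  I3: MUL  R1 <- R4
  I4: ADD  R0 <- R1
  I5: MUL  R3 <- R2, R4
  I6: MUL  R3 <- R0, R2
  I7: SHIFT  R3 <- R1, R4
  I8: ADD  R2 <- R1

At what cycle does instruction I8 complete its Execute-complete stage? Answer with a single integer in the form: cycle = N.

t=1  I1 issues→LSU
t=2  I1 reads
t=3  I1 exec-done
t=4  I1 writes R4
t=5  I2 issues→MUL
t=6  I2 reads
t=12  I2 exec-done
t=13  I2 writes R4
t=14  I3 issues→MUL
t=15  I3 reads, I4 issues→ADD
t=21  I3 exec-done
t=22  I3 writes R1
t=23  I4 reads, I5 issues→MUL
t=24  I5 reads
t=25  I4 exec-done
t=26  I4 writes R0
t=30  I5 exec-done
t=31  I5 writes R3
t=32  I6 issues→MUL
t=33  I6 reads
t=39  I6 exec-done
t=40  I6 writes R3
t=41  I7 issues→SHIFT
t=42  I7 reads, I8 issues→ADD
t=43  I7 exec-done, I8 reads
t=44  I7 writes R3
t=45  I8 exec-done
t=46  I8 writes R2

cycle = 45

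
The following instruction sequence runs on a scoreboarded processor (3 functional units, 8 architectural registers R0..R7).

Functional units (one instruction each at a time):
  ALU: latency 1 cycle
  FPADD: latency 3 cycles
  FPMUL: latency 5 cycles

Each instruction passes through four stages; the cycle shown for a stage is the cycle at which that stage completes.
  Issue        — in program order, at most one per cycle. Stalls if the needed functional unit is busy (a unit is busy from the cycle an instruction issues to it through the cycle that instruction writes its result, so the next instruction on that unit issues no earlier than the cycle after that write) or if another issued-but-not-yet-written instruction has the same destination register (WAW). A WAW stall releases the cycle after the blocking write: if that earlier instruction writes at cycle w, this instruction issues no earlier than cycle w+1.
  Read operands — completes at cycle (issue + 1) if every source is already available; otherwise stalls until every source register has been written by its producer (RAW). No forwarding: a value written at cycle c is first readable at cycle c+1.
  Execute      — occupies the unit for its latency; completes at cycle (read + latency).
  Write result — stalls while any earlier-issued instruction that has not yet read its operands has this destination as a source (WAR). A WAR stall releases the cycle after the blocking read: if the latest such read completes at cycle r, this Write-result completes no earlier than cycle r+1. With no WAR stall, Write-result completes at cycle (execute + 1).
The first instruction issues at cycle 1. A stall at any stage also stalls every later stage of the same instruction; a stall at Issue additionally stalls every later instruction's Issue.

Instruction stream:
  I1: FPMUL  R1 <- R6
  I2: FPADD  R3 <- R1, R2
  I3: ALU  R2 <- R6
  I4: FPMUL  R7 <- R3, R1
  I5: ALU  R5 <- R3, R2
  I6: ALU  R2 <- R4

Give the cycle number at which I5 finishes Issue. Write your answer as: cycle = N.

cycle = 11

t=1  I1 dispatched to FPMUL
t=2  I1 operands ready · I2 dispatched to FPADD
t=3  I3 dispatched to ALU
t=4  I3 operands ready
t=5  I3 complete
t=7  I1 complete
t=8  R1←I1
t=9  I2 operands ready · I4 dispatched to FPMUL
t=10  R2←I3
t=11  I5 dispatched to ALU
t=12  I2 complete
t=13  R3←I2
t=14  I4 operands ready · I5 operands ready
t=15  I5 complete
t=16  R5←I5
t=17  I6 dispatched to ALU
t=18  I6 operands ready
t=19  I4 complete · I6 complete
t=20  R7←I4 · R2←I6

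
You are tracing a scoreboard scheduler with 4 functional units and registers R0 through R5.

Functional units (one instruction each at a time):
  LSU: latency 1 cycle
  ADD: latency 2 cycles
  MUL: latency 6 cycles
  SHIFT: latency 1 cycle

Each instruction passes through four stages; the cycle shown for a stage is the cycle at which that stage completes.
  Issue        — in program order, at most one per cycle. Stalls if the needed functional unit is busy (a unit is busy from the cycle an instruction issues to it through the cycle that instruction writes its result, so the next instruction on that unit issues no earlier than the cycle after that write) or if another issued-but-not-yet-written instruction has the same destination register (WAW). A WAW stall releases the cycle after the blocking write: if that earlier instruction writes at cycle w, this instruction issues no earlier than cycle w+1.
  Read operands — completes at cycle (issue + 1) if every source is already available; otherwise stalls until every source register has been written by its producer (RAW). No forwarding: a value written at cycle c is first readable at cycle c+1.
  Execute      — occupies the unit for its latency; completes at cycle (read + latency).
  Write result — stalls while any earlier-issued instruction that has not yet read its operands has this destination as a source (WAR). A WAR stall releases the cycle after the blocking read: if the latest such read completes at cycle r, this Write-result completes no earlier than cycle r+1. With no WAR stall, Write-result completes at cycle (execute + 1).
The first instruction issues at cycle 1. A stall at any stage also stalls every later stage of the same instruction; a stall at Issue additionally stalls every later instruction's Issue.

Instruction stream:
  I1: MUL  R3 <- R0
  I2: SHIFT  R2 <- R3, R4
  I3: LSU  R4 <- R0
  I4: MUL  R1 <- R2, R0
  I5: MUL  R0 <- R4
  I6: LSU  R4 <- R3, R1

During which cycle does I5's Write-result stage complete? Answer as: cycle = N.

[1] issue I1 (MUL)
[2] I1 read-ops; issue I2 (SHIFT)
[3] issue I3 (LSU)
[4] I3 read-ops
[5] I3 finished on LSU
[8] I1 finished on MUL
[9] I1→R3
[10] I2 read-ops; issue I4 (MUL)
[11] I2 finished on SHIFT; I3→R4
[12] I2→R2
[13] I4 read-ops
[19] I4 finished on MUL
[20] I4→R1
[21] issue I5 (MUL)
[22] I5 read-ops; issue I6 (LSU)
[23] I6 read-ops
[24] I6 finished on LSU
[25] I6→R4
[28] I5 finished on MUL
[29] I5→R0

cycle = 29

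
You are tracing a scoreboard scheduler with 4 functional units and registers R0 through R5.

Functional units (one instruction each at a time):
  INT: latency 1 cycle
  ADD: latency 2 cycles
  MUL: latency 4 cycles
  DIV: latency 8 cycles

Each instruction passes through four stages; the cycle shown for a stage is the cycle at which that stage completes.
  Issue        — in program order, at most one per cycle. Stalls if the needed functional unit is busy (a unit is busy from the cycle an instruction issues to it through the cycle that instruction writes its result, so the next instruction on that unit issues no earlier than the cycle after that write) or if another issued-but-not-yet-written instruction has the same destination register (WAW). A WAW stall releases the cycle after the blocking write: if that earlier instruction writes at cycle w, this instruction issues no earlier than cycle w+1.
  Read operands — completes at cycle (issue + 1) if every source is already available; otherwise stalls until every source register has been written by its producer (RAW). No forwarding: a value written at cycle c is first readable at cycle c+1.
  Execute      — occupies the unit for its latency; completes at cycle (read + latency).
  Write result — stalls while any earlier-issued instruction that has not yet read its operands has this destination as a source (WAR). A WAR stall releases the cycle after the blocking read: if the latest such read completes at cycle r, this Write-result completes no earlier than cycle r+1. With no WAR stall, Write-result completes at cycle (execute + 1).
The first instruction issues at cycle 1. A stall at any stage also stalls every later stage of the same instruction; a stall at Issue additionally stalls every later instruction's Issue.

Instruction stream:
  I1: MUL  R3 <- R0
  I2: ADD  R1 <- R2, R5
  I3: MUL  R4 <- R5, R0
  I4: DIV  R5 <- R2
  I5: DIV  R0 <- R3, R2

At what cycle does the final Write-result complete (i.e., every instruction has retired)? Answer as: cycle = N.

cycle = 30

t=1  I1→MUL
t=2  I1 RO · I2→ADD
t=3  I2 RO
t=5  I2 EX
t=6  I1 EX · I2 WR R1
t=7  I1 WR R3
t=8  I3→MUL
t=9  I3 RO · I4→DIV
t=10  I4 RO
t=13  I3 EX
t=14  I3 WR R4
t=18  I4 EX
t=19  I4 WR R5
t=20  I5→DIV
t=21  I5 RO
t=29  I5 EX
t=30  I5 WR R0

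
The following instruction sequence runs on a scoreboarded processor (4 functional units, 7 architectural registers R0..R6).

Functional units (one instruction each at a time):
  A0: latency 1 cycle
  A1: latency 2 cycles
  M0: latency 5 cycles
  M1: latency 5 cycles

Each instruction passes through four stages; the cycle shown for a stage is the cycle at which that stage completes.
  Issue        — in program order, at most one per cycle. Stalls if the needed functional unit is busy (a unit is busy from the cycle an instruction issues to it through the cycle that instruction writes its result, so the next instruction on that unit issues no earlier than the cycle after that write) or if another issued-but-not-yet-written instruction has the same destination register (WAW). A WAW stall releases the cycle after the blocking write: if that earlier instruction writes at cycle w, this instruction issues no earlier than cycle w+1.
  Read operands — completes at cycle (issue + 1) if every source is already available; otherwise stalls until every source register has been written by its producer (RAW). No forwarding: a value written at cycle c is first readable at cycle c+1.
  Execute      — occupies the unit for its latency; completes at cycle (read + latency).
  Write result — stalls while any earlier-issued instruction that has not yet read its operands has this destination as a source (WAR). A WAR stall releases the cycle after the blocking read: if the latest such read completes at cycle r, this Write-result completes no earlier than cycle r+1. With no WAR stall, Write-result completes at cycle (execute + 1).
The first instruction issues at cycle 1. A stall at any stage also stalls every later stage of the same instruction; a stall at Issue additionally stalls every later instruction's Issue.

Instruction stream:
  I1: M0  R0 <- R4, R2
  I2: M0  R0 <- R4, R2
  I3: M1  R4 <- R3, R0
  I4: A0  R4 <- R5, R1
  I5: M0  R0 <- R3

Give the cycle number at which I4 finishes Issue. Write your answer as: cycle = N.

  I1 | 1 | 2 | 7 | 8
  I2 | 9 | 10 | 15 | 16   struct: M0 busy until I1 writes@8
  I3 | 10 | 17 | 22 | 23   RAW R0: wait I2 write@16
  I4 | 24 | 25 | 26 | 27   WAW R4: wait I3 write@23
  I5 | 25 | 26 | 31 | 32

cycle = 24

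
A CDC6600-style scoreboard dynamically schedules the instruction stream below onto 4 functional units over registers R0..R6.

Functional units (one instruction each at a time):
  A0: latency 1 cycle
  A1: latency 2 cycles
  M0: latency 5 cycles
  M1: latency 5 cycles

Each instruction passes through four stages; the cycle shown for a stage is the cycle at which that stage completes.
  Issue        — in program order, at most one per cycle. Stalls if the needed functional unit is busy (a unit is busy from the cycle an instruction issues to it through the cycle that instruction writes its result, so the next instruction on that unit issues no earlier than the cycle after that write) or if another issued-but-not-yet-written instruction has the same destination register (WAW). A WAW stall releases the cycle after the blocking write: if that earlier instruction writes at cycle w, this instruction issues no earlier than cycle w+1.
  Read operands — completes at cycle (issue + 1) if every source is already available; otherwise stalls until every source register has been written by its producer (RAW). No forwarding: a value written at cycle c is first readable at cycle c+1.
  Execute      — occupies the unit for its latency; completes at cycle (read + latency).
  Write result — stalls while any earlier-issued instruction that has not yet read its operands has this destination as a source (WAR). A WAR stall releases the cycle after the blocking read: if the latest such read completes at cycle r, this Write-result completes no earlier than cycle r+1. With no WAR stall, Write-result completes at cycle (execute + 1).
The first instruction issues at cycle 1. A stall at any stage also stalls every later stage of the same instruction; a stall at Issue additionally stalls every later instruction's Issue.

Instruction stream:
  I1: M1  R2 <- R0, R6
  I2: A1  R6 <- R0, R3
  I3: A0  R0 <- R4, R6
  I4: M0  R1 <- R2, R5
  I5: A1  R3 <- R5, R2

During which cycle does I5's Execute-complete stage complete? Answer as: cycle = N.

1) issue 1, read 2, done 7, write 8
2) issue 2, read 3, done 5, write 6
3) issue 3, read 7, done 8, write 9  <RAW R6: wait I2 write@6>
4) issue 4, read 9, done 14, write 15  <RAW R2: wait I1 write@8>
5) issue 7, read 9, done 11, write 12  <struct: A1 busy until I2 writes@6 / RAW R2: wait I1 write@8>

cycle = 11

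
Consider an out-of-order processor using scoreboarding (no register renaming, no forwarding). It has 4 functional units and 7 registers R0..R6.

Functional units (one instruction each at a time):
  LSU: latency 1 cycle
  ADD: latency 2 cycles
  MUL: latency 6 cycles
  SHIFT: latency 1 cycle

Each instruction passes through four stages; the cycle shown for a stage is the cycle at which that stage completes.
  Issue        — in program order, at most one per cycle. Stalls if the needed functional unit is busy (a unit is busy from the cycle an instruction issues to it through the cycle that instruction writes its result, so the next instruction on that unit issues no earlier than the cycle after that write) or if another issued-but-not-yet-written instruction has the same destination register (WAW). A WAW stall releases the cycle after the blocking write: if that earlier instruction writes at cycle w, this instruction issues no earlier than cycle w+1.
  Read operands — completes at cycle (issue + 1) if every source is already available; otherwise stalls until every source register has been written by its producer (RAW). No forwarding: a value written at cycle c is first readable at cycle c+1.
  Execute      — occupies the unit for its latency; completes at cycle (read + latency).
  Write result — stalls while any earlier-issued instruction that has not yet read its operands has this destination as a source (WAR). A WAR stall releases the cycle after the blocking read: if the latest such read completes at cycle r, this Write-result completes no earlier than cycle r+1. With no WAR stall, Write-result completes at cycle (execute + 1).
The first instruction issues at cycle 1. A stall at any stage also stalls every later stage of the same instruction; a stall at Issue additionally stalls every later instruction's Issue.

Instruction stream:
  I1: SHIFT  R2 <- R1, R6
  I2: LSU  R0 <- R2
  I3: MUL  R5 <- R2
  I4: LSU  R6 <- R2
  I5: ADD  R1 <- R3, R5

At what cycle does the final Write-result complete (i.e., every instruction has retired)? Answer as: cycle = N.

1) issue 1, read 2, done 3, write 4
2) issue 2, read 5, done 6, write 7  <RAW R2: wait I1 write@4>
3) issue 3, read 5, done 11, write 12  <RAW R2: wait I1 write@4>
4) issue 8, read 9, done 10, write 11  <struct: LSU busy until I2 writes@7>
5) issue 9, read 13, done 15, write 16  <RAW R5: wait I3 write@12>

cycle = 16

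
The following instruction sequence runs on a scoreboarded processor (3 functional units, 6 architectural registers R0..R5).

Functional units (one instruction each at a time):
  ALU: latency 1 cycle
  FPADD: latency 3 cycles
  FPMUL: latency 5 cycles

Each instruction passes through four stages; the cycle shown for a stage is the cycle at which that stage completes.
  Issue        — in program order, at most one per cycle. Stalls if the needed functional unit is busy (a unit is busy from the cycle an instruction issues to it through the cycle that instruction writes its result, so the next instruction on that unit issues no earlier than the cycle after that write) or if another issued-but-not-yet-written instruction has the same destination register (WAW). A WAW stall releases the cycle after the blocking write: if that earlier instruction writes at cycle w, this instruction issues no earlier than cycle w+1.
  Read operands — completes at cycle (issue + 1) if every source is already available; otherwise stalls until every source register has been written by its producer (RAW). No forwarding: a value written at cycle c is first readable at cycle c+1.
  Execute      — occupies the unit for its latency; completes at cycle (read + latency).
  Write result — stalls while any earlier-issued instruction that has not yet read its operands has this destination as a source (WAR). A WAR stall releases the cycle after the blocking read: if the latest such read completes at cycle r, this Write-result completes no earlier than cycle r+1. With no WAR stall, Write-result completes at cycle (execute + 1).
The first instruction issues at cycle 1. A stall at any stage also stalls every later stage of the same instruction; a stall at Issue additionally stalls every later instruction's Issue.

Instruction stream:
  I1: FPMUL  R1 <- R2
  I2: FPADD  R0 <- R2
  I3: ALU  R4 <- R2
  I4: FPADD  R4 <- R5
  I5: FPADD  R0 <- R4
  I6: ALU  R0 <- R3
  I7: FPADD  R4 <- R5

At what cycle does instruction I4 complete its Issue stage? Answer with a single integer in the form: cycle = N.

cycle = 8

cycle 1: I1→FPMUL
cycle 2: I1 RO · I2→FPADD
cycle 3: I2 RO · I3→ALU
cycle 4: I3 RO
cycle 5: I3 EX
cycle 6: I2 EX · I3 WR R4
cycle 7: I1 EX · I2 WR R0
cycle 8: I1 WR R1 · I4→FPADD
cycle 9: I4 RO
cycle 12: I4 EX
cycle 13: I4 WR R4
cycle 14: I5→FPADD
cycle 15: I5 RO
cycle 18: I5 EX
cycle 19: I5 WR R0
cycle 20: I6→ALU
cycle 21: I6 RO · I7→FPADD
cycle 22: I6 EX · I7 RO
cycle 23: I6 WR R0
cycle 25: I7 EX
cycle 26: I7 WR R4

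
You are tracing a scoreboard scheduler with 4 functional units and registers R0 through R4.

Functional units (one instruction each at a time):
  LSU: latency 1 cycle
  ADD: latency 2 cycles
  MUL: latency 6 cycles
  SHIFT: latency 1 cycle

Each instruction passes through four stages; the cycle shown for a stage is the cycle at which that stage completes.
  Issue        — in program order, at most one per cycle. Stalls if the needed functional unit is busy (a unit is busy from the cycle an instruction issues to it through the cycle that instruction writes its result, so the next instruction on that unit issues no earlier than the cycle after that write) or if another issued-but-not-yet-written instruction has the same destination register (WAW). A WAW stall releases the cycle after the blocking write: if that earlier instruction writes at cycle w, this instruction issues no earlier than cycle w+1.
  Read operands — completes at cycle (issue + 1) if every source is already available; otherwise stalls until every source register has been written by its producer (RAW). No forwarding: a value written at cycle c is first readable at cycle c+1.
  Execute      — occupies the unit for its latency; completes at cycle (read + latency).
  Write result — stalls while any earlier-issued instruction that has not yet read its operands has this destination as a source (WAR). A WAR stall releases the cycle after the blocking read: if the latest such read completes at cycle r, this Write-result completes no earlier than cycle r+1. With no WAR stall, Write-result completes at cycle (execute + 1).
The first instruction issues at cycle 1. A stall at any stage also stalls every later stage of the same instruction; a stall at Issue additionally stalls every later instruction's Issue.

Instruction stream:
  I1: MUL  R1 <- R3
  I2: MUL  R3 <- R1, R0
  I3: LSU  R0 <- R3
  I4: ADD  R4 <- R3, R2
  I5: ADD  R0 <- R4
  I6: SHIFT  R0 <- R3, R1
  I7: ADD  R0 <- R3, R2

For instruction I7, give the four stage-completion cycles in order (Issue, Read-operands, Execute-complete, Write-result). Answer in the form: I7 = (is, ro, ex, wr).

I7 = (32, 33, 35, 36)

[I1] 1/2/8/9
[I2] 10/11/17/18  (struct: MUL busy until I1 writes@9)
[I3] 11/19/20/21  (RAW R3: wait I2 write@18)
[I4] 12/19/21/22  (RAW R3: wait I2 write@18)
[I5] 23/24/26/27  (struct: ADD busy until I4 writes@22)
[I6] 28/29/30/31  (WAW R0: wait I5 write@27)
[I7] 32/33/35/36  (WAW R0: wait I6 write@31)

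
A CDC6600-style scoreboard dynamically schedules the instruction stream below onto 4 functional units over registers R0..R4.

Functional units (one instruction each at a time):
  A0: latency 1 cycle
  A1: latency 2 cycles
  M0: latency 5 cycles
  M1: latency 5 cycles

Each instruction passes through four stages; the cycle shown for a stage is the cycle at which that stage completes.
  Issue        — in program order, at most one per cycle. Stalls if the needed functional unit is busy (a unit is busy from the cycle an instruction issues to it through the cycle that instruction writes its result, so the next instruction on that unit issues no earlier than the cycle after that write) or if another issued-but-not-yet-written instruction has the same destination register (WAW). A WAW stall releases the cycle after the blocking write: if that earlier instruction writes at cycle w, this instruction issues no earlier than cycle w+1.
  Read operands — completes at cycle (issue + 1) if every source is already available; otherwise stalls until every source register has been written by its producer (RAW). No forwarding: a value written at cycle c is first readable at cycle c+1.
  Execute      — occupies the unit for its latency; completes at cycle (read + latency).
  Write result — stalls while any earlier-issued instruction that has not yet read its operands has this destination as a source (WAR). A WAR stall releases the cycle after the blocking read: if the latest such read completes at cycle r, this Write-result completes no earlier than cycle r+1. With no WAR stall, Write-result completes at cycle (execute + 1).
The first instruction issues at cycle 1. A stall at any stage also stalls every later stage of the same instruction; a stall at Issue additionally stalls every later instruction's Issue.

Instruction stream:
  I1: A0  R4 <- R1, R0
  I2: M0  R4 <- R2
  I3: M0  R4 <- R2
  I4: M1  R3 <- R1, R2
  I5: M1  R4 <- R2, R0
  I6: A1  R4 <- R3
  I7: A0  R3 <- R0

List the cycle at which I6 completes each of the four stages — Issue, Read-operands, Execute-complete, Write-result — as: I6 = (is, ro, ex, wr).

I6 = (30, 31, 33, 34)

I1 -> (1, 2, 3, 4)
I2 -> (5, 6, 11, 12)  // WAW R4: wait I1 write@4
I3 -> (13, 14, 19, 20)  // struct: M0 busy until I2 writes@12
I4 -> (14, 15, 20, 21)
I5 -> (22, 23, 28, 29)  // struct: M1 busy until I4 writes@21
I6 -> (30, 31, 33, 34)  // WAW R4: wait I5 write@29
I7 -> (31, 32, 33, 34)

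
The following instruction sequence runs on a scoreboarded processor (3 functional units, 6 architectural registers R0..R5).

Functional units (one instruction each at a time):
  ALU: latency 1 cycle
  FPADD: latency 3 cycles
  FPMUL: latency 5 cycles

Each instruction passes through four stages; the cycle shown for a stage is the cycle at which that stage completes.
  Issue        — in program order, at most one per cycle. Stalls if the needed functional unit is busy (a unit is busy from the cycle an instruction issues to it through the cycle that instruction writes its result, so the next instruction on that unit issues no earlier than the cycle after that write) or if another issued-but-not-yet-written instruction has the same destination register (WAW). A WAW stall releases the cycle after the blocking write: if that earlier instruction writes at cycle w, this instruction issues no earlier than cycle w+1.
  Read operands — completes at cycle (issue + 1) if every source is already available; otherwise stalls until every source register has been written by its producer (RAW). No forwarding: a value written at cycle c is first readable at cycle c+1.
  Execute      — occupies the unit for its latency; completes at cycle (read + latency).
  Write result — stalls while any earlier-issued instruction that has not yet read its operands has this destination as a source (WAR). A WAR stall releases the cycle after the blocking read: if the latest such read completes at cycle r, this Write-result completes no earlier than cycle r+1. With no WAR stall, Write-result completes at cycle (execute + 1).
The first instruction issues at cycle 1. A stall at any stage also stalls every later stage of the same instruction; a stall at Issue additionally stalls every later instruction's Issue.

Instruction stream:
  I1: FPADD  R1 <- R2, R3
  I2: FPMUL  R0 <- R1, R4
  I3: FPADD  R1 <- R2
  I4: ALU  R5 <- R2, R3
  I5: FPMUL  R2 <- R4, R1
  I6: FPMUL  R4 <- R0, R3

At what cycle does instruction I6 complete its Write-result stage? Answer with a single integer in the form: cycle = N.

c1: I1 issues→FPADD
c2: I1 reads | I2 issues→FPMUL
c5: I1 exec-done
c6: I1 writes R1
c7: I2 reads | I3 issues→FPADD
c8: I3 reads | I4 issues→ALU
c9: I4 reads
c10: I4 exec-done
c11: I3 exec-done | I4 writes R5
c12: I2 exec-done | I3 writes R1
c13: I2 writes R0
c14: I5 issues→FPMUL
c15: I5 reads
c20: I5 exec-done
c21: I5 writes R2
c22: I6 issues→FPMUL
c23: I6 reads
c28: I6 exec-done
c29: I6 writes R4

cycle = 29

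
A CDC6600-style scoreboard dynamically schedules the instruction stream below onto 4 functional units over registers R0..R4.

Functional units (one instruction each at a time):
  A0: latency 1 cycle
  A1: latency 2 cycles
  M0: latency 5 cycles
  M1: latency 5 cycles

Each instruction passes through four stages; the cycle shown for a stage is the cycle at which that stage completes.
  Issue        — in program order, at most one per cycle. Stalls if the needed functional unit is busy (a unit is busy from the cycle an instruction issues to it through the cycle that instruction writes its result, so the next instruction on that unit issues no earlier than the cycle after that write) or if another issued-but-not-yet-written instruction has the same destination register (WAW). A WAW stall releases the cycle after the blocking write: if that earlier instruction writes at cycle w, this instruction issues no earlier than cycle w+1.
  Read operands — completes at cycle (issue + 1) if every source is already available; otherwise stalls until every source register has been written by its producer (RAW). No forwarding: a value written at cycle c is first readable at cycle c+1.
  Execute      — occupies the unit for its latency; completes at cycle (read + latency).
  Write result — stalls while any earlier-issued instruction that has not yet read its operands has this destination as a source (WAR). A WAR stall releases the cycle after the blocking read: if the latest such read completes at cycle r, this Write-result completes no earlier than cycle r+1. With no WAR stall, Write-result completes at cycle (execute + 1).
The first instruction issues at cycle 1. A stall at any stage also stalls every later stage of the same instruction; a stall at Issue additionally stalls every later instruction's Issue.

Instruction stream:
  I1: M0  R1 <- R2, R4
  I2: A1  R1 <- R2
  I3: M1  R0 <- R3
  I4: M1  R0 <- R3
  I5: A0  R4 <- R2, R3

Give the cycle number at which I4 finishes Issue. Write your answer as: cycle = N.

cycle = 18

[1] I1 issues→M0
[2] I1 reads
[7] I1 exec-done
[8] I1 writes R1
[9] I2 issues→A1
[10] I2 reads | I3 issues→M1
[11] I3 reads
[12] I2 exec-done
[13] I2 writes R1
[16] I3 exec-done
[17] I3 writes R0
[18] I4 issues→M1
[19] I4 reads | I5 issues→A0
[20] I5 reads
[21] I5 exec-done
[22] I5 writes R4
[24] I4 exec-done
[25] I4 writes R0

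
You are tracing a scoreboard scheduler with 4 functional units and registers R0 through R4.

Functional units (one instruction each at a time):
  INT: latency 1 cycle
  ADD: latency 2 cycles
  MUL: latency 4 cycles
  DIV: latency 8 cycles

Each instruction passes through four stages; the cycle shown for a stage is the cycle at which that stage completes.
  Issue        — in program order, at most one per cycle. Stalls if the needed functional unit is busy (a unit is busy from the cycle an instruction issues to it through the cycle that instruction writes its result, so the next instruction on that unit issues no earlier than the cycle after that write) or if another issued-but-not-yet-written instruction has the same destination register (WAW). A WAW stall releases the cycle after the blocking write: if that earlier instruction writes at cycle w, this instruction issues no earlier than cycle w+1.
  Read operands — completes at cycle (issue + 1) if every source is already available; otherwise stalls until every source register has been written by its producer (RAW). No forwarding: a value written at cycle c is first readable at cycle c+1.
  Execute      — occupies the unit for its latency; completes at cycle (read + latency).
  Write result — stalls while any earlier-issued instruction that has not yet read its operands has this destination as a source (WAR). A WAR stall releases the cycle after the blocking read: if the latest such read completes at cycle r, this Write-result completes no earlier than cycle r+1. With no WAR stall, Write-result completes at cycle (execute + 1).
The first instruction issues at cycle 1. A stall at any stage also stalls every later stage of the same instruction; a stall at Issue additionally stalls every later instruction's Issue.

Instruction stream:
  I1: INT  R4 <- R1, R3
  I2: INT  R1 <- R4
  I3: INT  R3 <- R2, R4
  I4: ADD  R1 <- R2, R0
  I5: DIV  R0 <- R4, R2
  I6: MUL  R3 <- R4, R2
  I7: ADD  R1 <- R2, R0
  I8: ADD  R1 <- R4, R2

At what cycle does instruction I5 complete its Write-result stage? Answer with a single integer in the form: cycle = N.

I1 -> (1, 2, 3, 4)
I2 -> (5, 6, 7, 8)  // struct: INT busy until I1 writes@4
I3 -> (9, 10, 11, 12)  // struct: INT busy until I2 writes@8
I4 -> (10, 11, 13, 14)
I5 -> (11, 12, 20, 21)
I6 -> (13, 14, 18, 19)  // WAW R3: wait I3 write@12
I7 -> (15, 22, 24, 25)  // struct: ADD busy until I4 writes@14, RAW R0: wait I5 write@21
I8 -> (26, 27, 29, 30)  // struct: ADD busy until I7 writes@25

cycle = 21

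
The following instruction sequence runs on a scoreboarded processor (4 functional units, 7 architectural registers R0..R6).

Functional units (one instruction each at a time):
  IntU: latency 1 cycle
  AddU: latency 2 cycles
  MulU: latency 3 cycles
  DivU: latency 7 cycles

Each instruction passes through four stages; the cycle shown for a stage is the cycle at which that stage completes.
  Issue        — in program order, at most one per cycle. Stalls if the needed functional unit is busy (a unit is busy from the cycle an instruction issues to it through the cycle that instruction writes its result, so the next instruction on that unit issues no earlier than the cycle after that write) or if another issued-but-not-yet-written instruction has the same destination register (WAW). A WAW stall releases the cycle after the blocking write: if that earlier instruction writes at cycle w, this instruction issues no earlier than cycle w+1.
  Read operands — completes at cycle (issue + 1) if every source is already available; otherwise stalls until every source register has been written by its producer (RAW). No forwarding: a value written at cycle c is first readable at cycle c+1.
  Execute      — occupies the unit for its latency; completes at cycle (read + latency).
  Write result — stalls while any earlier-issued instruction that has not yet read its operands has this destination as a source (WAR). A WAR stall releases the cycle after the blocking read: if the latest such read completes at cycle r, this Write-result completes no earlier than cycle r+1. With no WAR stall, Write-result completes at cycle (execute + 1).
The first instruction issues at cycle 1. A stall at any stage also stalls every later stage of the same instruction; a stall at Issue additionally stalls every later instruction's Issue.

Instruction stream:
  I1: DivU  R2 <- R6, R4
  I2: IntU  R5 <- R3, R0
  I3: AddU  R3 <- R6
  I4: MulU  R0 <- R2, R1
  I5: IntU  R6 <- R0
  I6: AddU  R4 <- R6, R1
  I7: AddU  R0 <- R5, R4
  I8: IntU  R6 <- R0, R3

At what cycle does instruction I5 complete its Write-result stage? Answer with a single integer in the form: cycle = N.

[1] I1 issues→DivU
[2] I1 reads · I2 issues→IntU
[3] I2 reads · I3 issues→AddU
[4] I2 exec-done · I3 reads · I4 issues→MulU
[5] I2 writes R5
[6] I3 exec-done · I5 issues→IntU
[7] I3 writes R3
[8] I6 issues→AddU
[9] I1 exec-done
[10] I1 writes R2
[11] I4 reads
[14] I4 exec-done
[15] I4 writes R0
[16] I5 reads
[17] I5 exec-done
[18] I5 writes R6
[19] I6 reads
[21] I6 exec-done
[22] I6 writes R4
[23] I7 issues→AddU
[24] I7 reads · I8 issues→IntU
[26] I7 exec-done
[27] I7 writes R0
[28] I8 reads
[29] I8 exec-done
[30] I8 writes R6

cycle = 18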